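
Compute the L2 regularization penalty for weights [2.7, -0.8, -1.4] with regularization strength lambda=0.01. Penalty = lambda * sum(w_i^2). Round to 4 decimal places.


Squaring each weight:
2.7^2 = 7.29
(-0.8)^2 = 0.64
(-1.4)^2 = 1.96
Sum of squares = 9.89
Penalty = 0.01 * 9.89 = 0.0989

0.0989


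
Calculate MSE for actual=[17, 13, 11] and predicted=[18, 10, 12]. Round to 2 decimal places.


Differences: [-1, 3, -1]
Squared errors: [1, 9, 1]
Sum of squared errors = 11
MSE = 11 / 3 = 3.67

3.67


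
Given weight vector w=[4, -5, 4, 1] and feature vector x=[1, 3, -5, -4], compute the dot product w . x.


Element-wise products:
4 * 1 = 4
-5 * 3 = -15
4 * -5 = -20
1 * -4 = -4
Sum = 4 + -15 + -20 + -4
= -35

-35


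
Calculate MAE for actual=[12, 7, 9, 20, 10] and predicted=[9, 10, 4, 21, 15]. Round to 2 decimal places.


Absolute errors: [3, 3, 5, 1, 5]
Sum of absolute errors = 17
MAE = 17 / 5 = 3.40

3.40


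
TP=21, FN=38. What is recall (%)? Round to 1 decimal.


Recall = TP / (TP + FN) * 100
= 21 / (21 + 38)
= 21 / 59
= 0.3559
= 35.6%

35.6


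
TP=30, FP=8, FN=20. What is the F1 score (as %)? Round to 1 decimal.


Precision = TP / (TP + FP) = 30 / 38 = 0.7895
Recall = TP / (TP + FN) = 30 / 50 = 0.6
F1 = 2 * P * R / (P + R)
= 2 * 0.7895 * 0.6 / (0.7895 + 0.6)
= 0.9474 / 1.3895
= 0.6818
As percentage: 68.2%

68.2


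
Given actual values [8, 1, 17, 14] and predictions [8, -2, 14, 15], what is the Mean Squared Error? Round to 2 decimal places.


Differences: [0, 3, 3, -1]
Squared errors: [0, 9, 9, 1]
Sum of squared errors = 19
MSE = 19 / 4 = 4.75

4.75


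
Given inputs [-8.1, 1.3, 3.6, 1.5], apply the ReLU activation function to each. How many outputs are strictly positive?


ReLU(x) = max(0, x) for each element:
ReLU(-8.1) = 0
ReLU(1.3) = 1.3
ReLU(3.6) = 3.6
ReLU(1.5) = 1.5
Active neurons (>0): 3

3


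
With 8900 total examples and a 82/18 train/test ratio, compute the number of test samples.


Train samples = 8900 * 82% = 7298
Test samples = 8900 - 7298
= 1602

1602


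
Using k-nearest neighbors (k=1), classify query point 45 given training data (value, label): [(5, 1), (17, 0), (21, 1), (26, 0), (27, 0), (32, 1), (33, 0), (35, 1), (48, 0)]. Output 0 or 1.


Distances from query 45:
Point 48 (class 0): distance = 3
K=1 nearest neighbors: classes = [0]
Votes for class 1: 0 / 1
Majority vote => class 0

0


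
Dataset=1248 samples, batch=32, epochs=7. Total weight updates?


Iterations per epoch = 1248 / 32 = 39
Total updates = iterations_per_epoch * epochs
= 39 * 7
= 273

273


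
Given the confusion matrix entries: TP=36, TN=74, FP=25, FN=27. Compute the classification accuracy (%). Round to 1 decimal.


Accuracy = (TP + TN) / (TP + TN + FP + FN) * 100
= (36 + 74) / (36 + 74 + 25 + 27)
= 110 / 162
= 0.679
= 67.9%

67.9


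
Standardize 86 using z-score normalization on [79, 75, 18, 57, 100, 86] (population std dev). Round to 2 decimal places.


Mean = (79 + 75 + 18 + 57 + 100 + 86) / 6 = 69.1667
Variance = sum((x_i - mean)^2) / n = 688.4722
Std = sqrt(688.4722) = 26.2388
Z = (x - mean) / std
= (86 - 69.1667) / 26.2388
= 16.8333 / 26.2388
= 0.64

0.64


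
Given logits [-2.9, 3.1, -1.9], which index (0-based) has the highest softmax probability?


Softmax is a monotonic transformation, so it preserves the argmax.
We need to find the index of the maximum logit.
Index 0: -2.9
Index 1: 3.1
Index 2: -1.9
Maximum logit = 3.1 at index 1

1


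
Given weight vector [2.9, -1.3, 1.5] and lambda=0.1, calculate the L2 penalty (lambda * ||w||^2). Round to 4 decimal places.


Squaring each weight:
2.9^2 = 8.41
(-1.3)^2 = 1.69
1.5^2 = 2.25
Sum of squares = 12.35
Penalty = 0.1 * 12.35 = 1.2350

1.2350


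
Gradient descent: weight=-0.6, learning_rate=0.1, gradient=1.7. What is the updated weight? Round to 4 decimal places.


w_new = w_old - lr * gradient
= -0.6 - 0.1 * 1.7
= -0.6 - (0.17)
= -0.7700

-0.7700


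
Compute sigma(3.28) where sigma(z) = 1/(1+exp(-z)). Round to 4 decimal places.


sigmoid(z) = 1 / (1 + exp(-z))
exp(-(3.28)) = exp(-3.28) = 0.0376
1 + 0.0376 = 1.0376
1 / 1.0376 = 0.9637

0.9637


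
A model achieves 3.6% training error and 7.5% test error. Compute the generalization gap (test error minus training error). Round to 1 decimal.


Generalization gap = test_error - train_error
= 7.5 - 3.6
= 3.9%
A moderate gap.

3.9


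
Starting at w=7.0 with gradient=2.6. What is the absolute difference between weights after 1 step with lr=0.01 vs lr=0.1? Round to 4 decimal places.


With lr=0.01: w_new = 7.0 - 0.01 * 2.6 = 6.974
With lr=0.1: w_new = 7.0 - 0.1 * 2.6 = 6.74
Absolute difference = |6.974 - 6.74|
= 0.2340

0.2340


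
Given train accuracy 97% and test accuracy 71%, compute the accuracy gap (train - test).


Gap = train_accuracy - test_accuracy
= 97 - 71
= 26%
This large gap strongly indicates overfitting.

26


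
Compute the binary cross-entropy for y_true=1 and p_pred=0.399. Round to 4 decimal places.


For y=1: Loss = -log(p)
= -log(0.399)
= -(-0.9188)
= 0.9188

0.9188


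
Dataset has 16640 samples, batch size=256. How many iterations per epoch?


Iterations per epoch = dataset_size / batch_size
= 16640 / 256
= 65

65


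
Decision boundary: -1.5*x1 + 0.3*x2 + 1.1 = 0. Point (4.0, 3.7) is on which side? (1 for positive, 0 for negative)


Compute -1.5 * 4.0 + 0.3 * 3.7 + 1.1
= -6.0 + 1.11 + 1.1
= -3.79
Since -3.79 < 0, the point is on the negative side.

0


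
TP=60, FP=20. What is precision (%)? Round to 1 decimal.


Precision = TP / (TP + FP) * 100
= 60 / (60 + 20)
= 60 / 80
= 0.75
= 75.0%

75.0


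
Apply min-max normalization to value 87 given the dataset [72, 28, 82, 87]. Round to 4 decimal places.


Min = 28, Max = 87
Range = 87 - 28 = 59
Scaled = (x - min) / (max - min)
= (87 - 28) / 59
= 59 / 59
= 1.0000

1.0000


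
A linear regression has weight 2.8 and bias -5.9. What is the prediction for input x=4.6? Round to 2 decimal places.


y = 2.8 * 4.6 + (-5.9)
= 12.88 + (-5.9)
= 6.98

6.98


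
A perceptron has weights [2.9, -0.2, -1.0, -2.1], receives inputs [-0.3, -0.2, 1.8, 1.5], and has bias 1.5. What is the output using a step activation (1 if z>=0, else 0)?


z = w . x + b
= 2.9*-0.3 + -0.2*-0.2 + -1.0*1.8 + -2.1*1.5 + 1.5
= -0.87 + 0.04 + -1.8 + -3.15 + 1.5
= -5.78 + 1.5
= -4.28
Since z = -4.28 < 0, output = 0

0


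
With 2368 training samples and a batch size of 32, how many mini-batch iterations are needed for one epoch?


Iterations per epoch = dataset_size / batch_size
= 2368 / 32
= 74

74


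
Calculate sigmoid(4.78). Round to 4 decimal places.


sigmoid(z) = 1 / (1 + exp(-z))
exp(-(4.78)) = exp(-4.78) = 0.0084
1 + 0.0084 = 1.0084
1 / 1.0084 = 0.9917

0.9917


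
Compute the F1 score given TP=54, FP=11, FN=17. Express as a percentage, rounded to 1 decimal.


Precision = TP / (TP + FP) = 54 / 65 = 0.8308
Recall = TP / (TP + FN) = 54 / 71 = 0.7606
F1 = 2 * P * R / (P + R)
= 2 * 0.8308 * 0.7606 / (0.8308 + 0.7606)
= 1.2637 / 1.5913
= 0.7941
As percentage: 79.4%

79.4


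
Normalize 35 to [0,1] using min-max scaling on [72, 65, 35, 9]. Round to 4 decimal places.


Min = 9, Max = 72
Range = 72 - 9 = 63
Scaled = (x - min) / (max - min)
= (35 - 9) / 63
= 26 / 63
= 0.4127

0.4127


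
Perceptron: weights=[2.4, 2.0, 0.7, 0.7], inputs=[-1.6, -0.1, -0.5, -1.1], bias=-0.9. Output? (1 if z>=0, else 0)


z = w . x + b
= 2.4*-1.6 + 2.0*-0.1 + 0.7*-0.5 + 0.7*-1.1 + -0.9
= -3.84 + -0.2 + -0.35 + -0.77 + -0.9
= -5.16 + -0.9
= -6.06
Since z = -6.06 < 0, output = 0

0


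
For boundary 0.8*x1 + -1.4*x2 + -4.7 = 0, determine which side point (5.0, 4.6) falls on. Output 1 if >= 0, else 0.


Compute 0.8 * 5.0 + -1.4 * 4.6 + -4.7
= 4.0 + -6.44 + -4.7
= -7.14
Since -7.14 < 0, the point is on the negative side.

0


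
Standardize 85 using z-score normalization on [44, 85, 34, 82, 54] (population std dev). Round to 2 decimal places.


Mean = (44 + 85 + 34 + 82 + 54) / 5 = 59.8
Variance = sum((x_i - mean)^2) / n = 415.36
Std = sqrt(415.36) = 20.3804
Z = (x - mean) / std
= (85 - 59.8) / 20.3804
= 25.2 / 20.3804
= 1.24

1.24


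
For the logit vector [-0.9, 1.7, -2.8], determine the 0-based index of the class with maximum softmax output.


Softmax is a monotonic transformation, so it preserves the argmax.
We need to find the index of the maximum logit.
Index 0: -0.9
Index 1: 1.7
Index 2: -2.8
Maximum logit = 1.7 at index 1

1


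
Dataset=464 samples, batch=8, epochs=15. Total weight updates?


Iterations per epoch = 464 / 8 = 58
Total updates = iterations_per_epoch * epochs
= 58 * 15
= 870

870


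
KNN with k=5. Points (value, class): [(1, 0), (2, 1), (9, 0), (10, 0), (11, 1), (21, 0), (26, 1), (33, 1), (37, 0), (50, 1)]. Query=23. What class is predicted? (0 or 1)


Distances from query 23:
Point 21 (class 0): distance = 2
Point 26 (class 1): distance = 3
Point 33 (class 1): distance = 10
Point 11 (class 1): distance = 12
Point 10 (class 0): distance = 13
K=5 nearest neighbors: classes = [0, 1, 1, 1, 0]
Votes for class 1: 3 / 5
Majority vote => class 1

1


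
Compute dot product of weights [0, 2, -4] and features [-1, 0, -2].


Element-wise products:
0 * -1 = 0
2 * 0 = 0
-4 * -2 = 8
Sum = 0 + 0 + 8
= 8

8


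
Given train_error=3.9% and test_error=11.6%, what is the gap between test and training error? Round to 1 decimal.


Generalization gap = test_error - train_error
= 11.6 - 3.9
= 7.7%
A moderate gap.

7.7


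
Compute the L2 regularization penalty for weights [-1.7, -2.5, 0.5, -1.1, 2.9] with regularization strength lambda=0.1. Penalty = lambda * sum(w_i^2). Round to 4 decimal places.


Squaring each weight:
(-1.7)^2 = 2.89
(-2.5)^2 = 6.25
0.5^2 = 0.25
(-1.1)^2 = 1.21
2.9^2 = 8.41
Sum of squares = 19.01
Penalty = 0.1 * 19.01 = 1.9010

1.9010


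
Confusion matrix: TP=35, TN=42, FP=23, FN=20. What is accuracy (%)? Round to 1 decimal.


Accuracy = (TP + TN) / (TP + TN + FP + FN) * 100
= (35 + 42) / (35 + 42 + 23 + 20)
= 77 / 120
= 0.6417
= 64.2%

64.2


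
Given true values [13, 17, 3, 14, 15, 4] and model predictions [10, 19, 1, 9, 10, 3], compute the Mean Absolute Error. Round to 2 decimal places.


Absolute errors: [3, 2, 2, 5, 5, 1]
Sum of absolute errors = 18
MAE = 18 / 6 = 3.00

3.00


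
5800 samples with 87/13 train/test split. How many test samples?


Train samples = 5800 * 87% = 5046
Test samples = 5800 - 5046
= 754

754


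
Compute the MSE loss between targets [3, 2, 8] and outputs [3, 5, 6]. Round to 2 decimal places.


Differences: [0, -3, 2]
Squared errors: [0, 9, 4]
Sum of squared errors = 13
MSE = 13 / 3 = 4.33

4.33


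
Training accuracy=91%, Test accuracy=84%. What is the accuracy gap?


Gap = train_accuracy - test_accuracy
= 91 - 84
= 7%
This moderate gap may indicate mild overfitting.

7


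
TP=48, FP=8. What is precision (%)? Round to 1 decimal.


Precision = TP / (TP + FP) * 100
= 48 / (48 + 8)
= 48 / 56
= 0.8571
= 85.7%

85.7


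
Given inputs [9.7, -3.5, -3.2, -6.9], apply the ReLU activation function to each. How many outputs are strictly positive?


ReLU(x) = max(0, x) for each element:
ReLU(9.7) = 9.7
ReLU(-3.5) = 0
ReLU(-3.2) = 0
ReLU(-6.9) = 0
Active neurons (>0): 1

1


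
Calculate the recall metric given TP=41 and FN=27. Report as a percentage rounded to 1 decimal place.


Recall = TP / (TP + FN) * 100
= 41 / (41 + 27)
= 41 / 68
= 0.6029
= 60.3%

60.3


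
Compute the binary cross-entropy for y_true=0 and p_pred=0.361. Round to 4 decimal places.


For y=0: Loss = -log(1-p)
= -log(1 - 0.361)
= -log(0.639)
= -(-0.4479)
= 0.4479

0.4479


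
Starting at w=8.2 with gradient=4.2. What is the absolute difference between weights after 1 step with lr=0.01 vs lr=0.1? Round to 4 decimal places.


With lr=0.01: w_new = 8.2 - 0.01 * 4.2 = 8.158
With lr=0.1: w_new = 8.2 - 0.1 * 4.2 = 7.78
Absolute difference = |8.158 - 7.78|
= 0.3780

0.3780


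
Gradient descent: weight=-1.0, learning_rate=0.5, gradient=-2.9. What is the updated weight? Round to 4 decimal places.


w_new = w_old - lr * gradient
= -1.0 - 0.5 * -2.9
= -1.0 - (-1.45)
= 0.4500

0.4500


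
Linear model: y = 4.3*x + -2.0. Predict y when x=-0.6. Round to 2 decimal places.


y = 4.3 * -0.6 + (-2.0)
= -2.58 + (-2.0)
= -4.58

-4.58


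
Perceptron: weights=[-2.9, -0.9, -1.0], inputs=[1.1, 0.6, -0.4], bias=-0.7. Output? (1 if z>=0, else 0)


z = w . x + b
= -2.9*1.1 + -0.9*0.6 + -1.0*-0.4 + -0.7
= -3.19 + -0.54 + 0.4 + -0.7
= -3.33 + -0.7
= -4.03
Since z = -4.03 < 0, output = 0

0


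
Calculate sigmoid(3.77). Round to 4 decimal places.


sigmoid(z) = 1 / (1 + exp(-z))
exp(-(3.77)) = exp(-3.77) = 0.0231
1 + 0.0231 = 1.0231
1 / 1.0231 = 0.9775

0.9775


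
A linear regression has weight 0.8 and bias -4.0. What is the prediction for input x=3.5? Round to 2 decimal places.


y = 0.8 * 3.5 + (-4.0)
= 2.8 + (-4.0)
= -1.20

-1.20


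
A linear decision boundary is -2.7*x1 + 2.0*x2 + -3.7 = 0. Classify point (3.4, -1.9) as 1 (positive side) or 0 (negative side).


Compute -2.7 * 3.4 + 2.0 * -1.9 + -3.7
= -9.18 + -3.8 + -3.7
= -16.68
Since -16.68 < 0, the point is on the negative side.

0


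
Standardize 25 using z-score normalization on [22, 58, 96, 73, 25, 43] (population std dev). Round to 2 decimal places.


Mean = (22 + 58 + 96 + 73 + 25 + 43) / 6 = 52.8333
Variance = sum((x_i - mean)^2) / n = 686.4722
Std = sqrt(686.4722) = 26.2006
Z = (x - mean) / std
= (25 - 52.8333) / 26.2006
= -27.8333 / 26.2006
= -1.06

-1.06


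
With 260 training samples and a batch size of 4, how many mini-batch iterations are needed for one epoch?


Iterations per epoch = dataset_size / batch_size
= 260 / 4
= 65

65


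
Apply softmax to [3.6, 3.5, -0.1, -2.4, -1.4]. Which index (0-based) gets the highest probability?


Softmax is a monotonic transformation, so it preserves the argmax.
We need to find the index of the maximum logit.
Index 0: 3.6
Index 1: 3.5
Index 2: -0.1
Index 3: -2.4
Index 4: -1.4
Maximum logit = 3.6 at index 0

0


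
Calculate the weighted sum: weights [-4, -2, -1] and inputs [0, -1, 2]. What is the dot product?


Element-wise products:
-4 * 0 = 0
-2 * -1 = 2
-1 * 2 = -2
Sum = 0 + 2 + -2
= 0

0


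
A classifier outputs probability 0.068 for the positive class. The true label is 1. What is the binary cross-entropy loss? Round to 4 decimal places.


For y=1: Loss = -log(p)
= -log(0.068)
= -(-2.6882)
= 2.6882

2.6882


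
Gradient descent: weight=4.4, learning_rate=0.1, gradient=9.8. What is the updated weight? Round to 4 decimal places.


w_new = w_old - lr * gradient
= 4.4 - 0.1 * 9.8
= 4.4 - (0.98)
= 3.4200

3.4200


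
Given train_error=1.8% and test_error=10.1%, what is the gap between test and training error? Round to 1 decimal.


Generalization gap = test_error - train_error
= 10.1 - 1.8
= 8.3%
A moderate gap.

8.3


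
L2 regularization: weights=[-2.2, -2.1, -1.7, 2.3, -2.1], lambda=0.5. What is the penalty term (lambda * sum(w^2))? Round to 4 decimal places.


Squaring each weight:
(-2.2)^2 = 4.84
(-2.1)^2 = 4.41
(-1.7)^2 = 2.89
2.3^2 = 5.29
(-2.1)^2 = 4.41
Sum of squares = 21.84
Penalty = 0.5 * 21.84 = 10.9200

10.9200


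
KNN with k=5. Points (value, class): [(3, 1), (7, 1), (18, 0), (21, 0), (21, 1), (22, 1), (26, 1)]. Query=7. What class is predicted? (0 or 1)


Distances from query 7:
Point 7 (class 1): distance = 0
Point 3 (class 1): distance = 4
Point 18 (class 0): distance = 11
Point 21 (class 0): distance = 14
Point 21 (class 1): distance = 14
K=5 nearest neighbors: classes = [1, 1, 0, 0, 1]
Votes for class 1: 3 / 5
Majority vote => class 1

1


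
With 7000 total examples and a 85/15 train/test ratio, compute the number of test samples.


Train samples = 7000 * 85% = 5950
Test samples = 7000 - 5950
= 1050

1050


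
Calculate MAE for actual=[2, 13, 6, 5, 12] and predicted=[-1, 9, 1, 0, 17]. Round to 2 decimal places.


Absolute errors: [3, 4, 5, 5, 5]
Sum of absolute errors = 22
MAE = 22 / 5 = 4.40

4.40


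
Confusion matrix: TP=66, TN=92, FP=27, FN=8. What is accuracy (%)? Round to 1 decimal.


Accuracy = (TP + TN) / (TP + TN + FP + FN) * 100
= (66 + 92) / (66 + 92 + 27 + 8)
= 158 / 193
= 0.8187
= 81.9%

81.9


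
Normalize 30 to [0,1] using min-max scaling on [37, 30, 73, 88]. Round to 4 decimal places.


Min = 30, Max = 88
Range = 88 - 30 = 58
Scaled = (x - min) / (max - min)
= (30 - 30) / 58
= 0 / 58
= 0.0000

0.0000


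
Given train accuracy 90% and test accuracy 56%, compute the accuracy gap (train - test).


Gap = train_accuracy - test_accuracy
= 90 - 56
= 34%
This large gap strongly indicates overfitting.

34


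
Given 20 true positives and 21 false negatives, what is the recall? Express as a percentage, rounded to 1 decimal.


Recall = TP / (TP + FN) * 100
= 20 / (20 + 21)
= 20 / 41
= 0.4878
= 48.8%

48.8


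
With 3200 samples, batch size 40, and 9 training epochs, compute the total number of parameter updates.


Iterations per epoch = 3200 / 40 = 80
Total updates = iterations_per_epoch * epochs
= 80 * 9
= 720

720


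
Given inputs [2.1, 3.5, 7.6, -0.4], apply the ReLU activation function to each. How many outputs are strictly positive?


ReLU(x) = max(0, x) for each element:
ReLU(2.1) = 2.1
ReLU(3.5) = 3.5
ReLU(7.6) = 7.6
ReLU(-0.4) = 0
Active neurons (>0): 3

3


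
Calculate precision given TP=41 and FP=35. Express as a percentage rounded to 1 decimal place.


Precision = TP / (TP + FP) * 100
= 41 / (41 + 35)
= 41 / 76
= 0.5395
= 53.9%

53.9


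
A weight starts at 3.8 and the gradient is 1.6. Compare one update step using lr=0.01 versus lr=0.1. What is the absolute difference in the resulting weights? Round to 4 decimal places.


With lr=0.01: w_new = 3.8 - 0.01 * 1.6 = 3.784
With lr=0.1: w_new = 3.8 - 0.1 * 1.6 = 3.64
Absolute difference = |3.784 - 3.64|
= 0.1440

0.1440


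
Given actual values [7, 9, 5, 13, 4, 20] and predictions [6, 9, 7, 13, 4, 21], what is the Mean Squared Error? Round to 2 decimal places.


Differences: [1, 0, -2, 0, 0, -1]
Squared errors: [1, 0, 4, 0, 0, 1]
Sum of squared errors = 6
MSE = 6 / 6 = 1.00

1.00


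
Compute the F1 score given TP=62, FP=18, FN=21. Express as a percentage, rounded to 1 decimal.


Precision = TP / (TP + FP) = 62 / 80 = 0.775
Recall = TP / (TP + FN) = 62 / 83 = 0.747
F1 = 2 * P * R / (P + R)
= 2 * 0.775 * 0.747 / (0.775 + 0.747)
= 1.1578 / 1.522
= 0.7607
As percentage: 76.1%

76.1


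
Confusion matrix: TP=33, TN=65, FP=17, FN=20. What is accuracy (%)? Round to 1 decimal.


Accuracy = (TP + TN) / (TP + TN + FP + FN) * 100
= (33 + 65) / (33 + 65 + 17 + 20)
= 98 / 135
= 0.7259
= 72.6%

72.6


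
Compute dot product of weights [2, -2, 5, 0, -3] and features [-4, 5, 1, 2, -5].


Element-wise products:
2 * -4 = -8
-2 * 5 = -10
5 * 1 = 5
0 * 2 = 0
-3 * -5 = 15
Sum = -8 + -10 + 5 + 0 + 15
= 2

2


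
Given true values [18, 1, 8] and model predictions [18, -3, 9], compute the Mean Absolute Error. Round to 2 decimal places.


Absolute errors: [0, 4, 1]
Sum of absolute errors = 5
MAE = 5 / 3 = 1.67

1.67


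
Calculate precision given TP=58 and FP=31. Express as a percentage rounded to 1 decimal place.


Precision = TP / (TP + FP) * 100
= 58 / (58 + 31)
= 58 / 89
= 0.6517
= 65.2%

65.2


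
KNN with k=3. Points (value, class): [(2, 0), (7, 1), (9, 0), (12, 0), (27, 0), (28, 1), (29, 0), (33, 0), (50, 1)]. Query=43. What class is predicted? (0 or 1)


Distances from query 43:
Point 50 (class 1): distance = 7
Point 33 (class 0): distance = 10
Point 29 (class 0): distance = 14
K=3 nearest neighbors: classes = [1, 0, 0]
Votes for class 1: 1 / 3
Majority vote => class 0

0


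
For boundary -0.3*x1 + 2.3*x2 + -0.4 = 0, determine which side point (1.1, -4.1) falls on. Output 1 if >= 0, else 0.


Compute -0.3 * 1.1 + 2.3 * -4.1 + -0.4
= -0.33 + -9.43 + -0.4
= -10.16
Since -10.16 < 0, the point is on the negative side.

0


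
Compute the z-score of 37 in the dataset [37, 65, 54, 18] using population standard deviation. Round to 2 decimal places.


Mean = (37 + 65 + 54 + 18) / 4 = 43.5
Variance = sum((x_i - mean)^2) / n = 316.25
Std = sqrt(316.25) = 17.7834
Z = (x - mean) / std
= (37 - 43.5) / 17.7834
= -6.5 / 17.7834
= -0.37

-0.37


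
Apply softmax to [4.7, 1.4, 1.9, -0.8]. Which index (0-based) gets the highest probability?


Softmax is a monotonic transformation, so it preserves the argmax.
We need to find the index of the maximum logit.
Index 0: 4.7
Index 1: 1.4
Index 2: 1.9
Index 3: -0.8
Maximum logit = 4.7 at index 0

0


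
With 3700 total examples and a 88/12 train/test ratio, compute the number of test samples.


Train samples = 3700 * 88% = 3256
Test samples = 3700 - 3256
= 444

444


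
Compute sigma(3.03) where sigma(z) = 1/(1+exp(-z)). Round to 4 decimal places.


sigmoid(z) = 1 / (1 + exp(-z))
exp(-(3.03)) = exp(-3.03) = 0.0483
1 + 0.0483 = 1.0483
1 / 1.0483 = 0.9539

0.9539


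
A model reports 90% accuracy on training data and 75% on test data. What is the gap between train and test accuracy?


Gap = train_accuracy - test_accuracy
= 90 - 75
= 15%
This gap suggests the model is overfitting.

15


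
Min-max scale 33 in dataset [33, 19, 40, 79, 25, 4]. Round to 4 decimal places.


Min = 4, Max = 79
Range = 79 - 4 = 75
Scaled = (x - min) / (max - min)
= (33 - 4) / 75
= 29 / 75
= 0.3867

0.3867


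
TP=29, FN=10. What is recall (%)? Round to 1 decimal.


Recall = TP / (TP + FN) * 100
= 29 / (29 + 10)
= 29 / 39
= 0.7436
= 74.4%

74.4


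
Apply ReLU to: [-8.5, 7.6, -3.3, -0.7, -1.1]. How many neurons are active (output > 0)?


ReLU(x) = max(0, x) for each element:
ReLU(-8.5) = 0
ReLU(7.6) = 7.6
ReLU(-3.3) = 0
ReLU(-0.7) = 0
ReLU(-1.1) = 0
Active neurons (>0): 1

1


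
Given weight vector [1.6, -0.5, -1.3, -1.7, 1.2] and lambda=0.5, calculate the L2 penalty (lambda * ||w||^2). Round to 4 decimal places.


Squaring each weight:
1.6^2 = 2.56
(-0.5)^2 = 0.25
(-1.3)^2 = 1.69
(-1.7)^2 = 2.89
1.2^2 = 1.44
Sum of squares = 8.83
Penalty = 0.5 * 8.83 = 4.4150

4.4150


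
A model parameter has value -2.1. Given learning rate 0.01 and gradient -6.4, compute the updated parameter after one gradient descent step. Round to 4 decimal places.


w_new = w_old - lr * gradient
= -2.1 - 0.01 * -6.4
= -2.1 - (-0.064)
= -2.0360

-2.0360


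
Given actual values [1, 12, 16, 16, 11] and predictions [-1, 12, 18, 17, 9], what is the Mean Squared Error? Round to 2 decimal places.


Differences: [2, 0, -2, -1, 2]
Squared errors: [4, 0, 4, 1, 4]
Sum of squared errors = 13
MSE = 13 / 5 = 2.60

2.60


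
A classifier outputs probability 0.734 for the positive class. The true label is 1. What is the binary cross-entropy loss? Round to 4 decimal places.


For y=1: Loss = -log(p)
= -log(0.734)
= -(-0.3092)
= 0.3092

0.3092


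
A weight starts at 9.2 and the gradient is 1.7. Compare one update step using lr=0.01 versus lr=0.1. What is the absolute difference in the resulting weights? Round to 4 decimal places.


With lr=0.01: w_new = 9.2 - 0.01 * 1.7 = 9.183
With lr=0.1: w_new = 9.2 - 0.1 * 1.7 = 9.03
Absolute difference = |9.183 - 9.03|
= 0.1530

0.1530


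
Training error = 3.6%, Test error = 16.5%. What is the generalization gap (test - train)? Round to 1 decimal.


Generalization gap = test_error - train_error
= 16.5 - 3.6
= 12.9%
A large gap suggests overfitting.

12.9


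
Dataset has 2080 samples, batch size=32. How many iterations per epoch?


Iterations per epoch = dataset_size / batch_size
= 2080 / 32
= 65

65


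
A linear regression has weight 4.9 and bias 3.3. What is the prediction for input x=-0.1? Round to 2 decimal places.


y = 4.9 * -0.1 + (3.3)
= -0.49 + (3.3)
= 2.81

2.81


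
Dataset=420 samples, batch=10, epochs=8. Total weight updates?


Iterations per epoch = 420 / 10 = 42
Total updates = iterations_per_epoch * epochs
= 42 * 8
= 336

336


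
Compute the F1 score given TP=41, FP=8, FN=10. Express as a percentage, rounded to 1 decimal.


Precision = TP / (TP + FP) = 41 / 49 = 0.8367
Recall = TP / (TP + FN) = 41 / 51 = 0.8039
F1 = 2 * P * R / (P + R)
= 2 * 0.8367 * 0.8039 / (0.8367 + 0.8039)
= 1.3453 / 1.6407
= 0.82
As percentage: 82.0%

82.0


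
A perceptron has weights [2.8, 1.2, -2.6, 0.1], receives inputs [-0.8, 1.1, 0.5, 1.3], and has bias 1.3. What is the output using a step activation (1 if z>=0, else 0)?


z = w . x + b
= 2.8*-0.8 + 1.2*1.1 + -2.6*0.5 + 0.1*1.3 + 1.3
= -2.24 + 1.32 + -1.3 + 0.13 + 1.3
= -2.09 + 1.3
= -0.79
Since z = -0.79 < 0, output = 0

0


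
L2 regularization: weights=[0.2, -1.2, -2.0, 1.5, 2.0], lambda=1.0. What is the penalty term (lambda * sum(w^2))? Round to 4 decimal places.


Squaring each weight:
0.2^2 = 0.04
(-1.2)^2 = 1.44
(-2.0)^2 = 4.0
1.5^2 = 2.25
2.0^2 = 4.0
Sum of squares = 11.73
Penalty = 1.0 * 11.73 = 11.7300

11.7300


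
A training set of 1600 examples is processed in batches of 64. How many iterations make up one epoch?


Iterations per epoch = dataset_size / batch_size
= 1600 / 64
= 25

25


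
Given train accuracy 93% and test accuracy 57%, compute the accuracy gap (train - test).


Gap = train_accuracy - test_accuracy
= 93 - 57
= 36%
This large gap strongly indicates overfitting.

36


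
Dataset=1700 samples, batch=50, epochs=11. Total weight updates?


Iterations per epoch = 1700 / 50 = 34
Total updates = iterations_per_epoch * epochs
= 34 * 11
= 374

374


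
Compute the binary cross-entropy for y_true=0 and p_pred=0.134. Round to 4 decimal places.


For y=0: Loss = -log(1-p)
= -log(1 - 0.134)
= -log(0.866)
= -(-0.1439)
= 0.1439

0.1439


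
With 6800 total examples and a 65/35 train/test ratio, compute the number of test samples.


Train samples = 6800 * 65% = 4420
Test samples = 6800 - 4420
= 2380

2380


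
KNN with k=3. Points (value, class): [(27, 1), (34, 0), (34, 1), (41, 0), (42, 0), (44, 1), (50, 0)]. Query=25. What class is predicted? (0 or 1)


Distances from query 25:
Point 27 (class 1): distance = 2
Point 34 (class 0): distance = 9
Point 34 (class 1): distance = 9
K=3 nearest neighbors: classes = [1, 0, 1]
Votes for class 1: 2 / 3
Majority vote => class 1

1


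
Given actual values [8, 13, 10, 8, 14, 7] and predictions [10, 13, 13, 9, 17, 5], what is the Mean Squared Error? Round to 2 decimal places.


Differences: [-2, 0, -3, -1, -3, 2]
Squared errors: [4, 0, 9, 1, 9, 4]
Sum of squared errors = 27
MSE = 27 / 6 = 4.50

4.50


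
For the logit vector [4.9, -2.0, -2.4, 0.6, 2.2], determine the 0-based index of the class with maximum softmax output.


Softmax is a monotonic transformation, so it preserves the argmax.
We need to find the index of the maximum logit.
Index 0: 4.9
Index 1: -2.0
Index 2: -2.4
Index 3: 0.6
Index 4: 2.2
Maximum logit = 4.9 at index 0

0


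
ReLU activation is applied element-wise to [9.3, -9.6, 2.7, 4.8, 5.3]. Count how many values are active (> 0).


ReLU(x) = max(0, x) for each element:
ReLU(9.3) = 9.3
ReLU(-9.6) = 0
ReLU(2.7) = 2.7
ReLU(4.8) = 4.8
ReLU(5.3) = 5.3
Active neurons (>0): 4

4


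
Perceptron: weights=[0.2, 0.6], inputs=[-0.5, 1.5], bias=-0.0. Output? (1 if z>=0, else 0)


z = w . x + b
= 0.2*-0.5 + 0.6*1.5 + -0.0
= -0.1 + 0.9 + -0.0
= 0.8 + -0.0
= 0.8
Since z = 0.8 >= 0, output = 1

1


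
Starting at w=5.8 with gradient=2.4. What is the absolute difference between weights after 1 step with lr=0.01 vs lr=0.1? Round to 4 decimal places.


With lr=0.01: w_new = 5.8 - 0.01 * 2.4 = 5.776
With lr=0.1: w_new = 5.8 - 0.1 * 2.4 = 5.56
Absolute difference = |5.776 - 5.56|
= 0.2160

0.2160


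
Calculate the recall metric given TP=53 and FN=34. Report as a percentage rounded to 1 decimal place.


Recall = TP / (TP + FN) * 100
= 53 / (53 + 34)
= 53 / 87
= 0.6092
= 60.9%

60.9


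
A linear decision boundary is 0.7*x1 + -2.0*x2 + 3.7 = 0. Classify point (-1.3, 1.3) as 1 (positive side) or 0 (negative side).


Compute 0.7 * -1.3 + -2.0 * 1.3 + 3.7
= -0.91 + -2.6 + 3.7
= 0.19
Since 0.19 >= 0, the point is on the positive side.

1


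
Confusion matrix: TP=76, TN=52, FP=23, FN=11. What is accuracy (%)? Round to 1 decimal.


Accuracy = (TP + TN) / (TP + TN + FP + FN) * 100
= (76 + 52) / (76 + 52 + 23 + 11)
= 128 / 162
= 0.7901
= 79.0%

79.0


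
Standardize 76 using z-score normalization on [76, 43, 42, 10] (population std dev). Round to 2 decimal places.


Mean = (76 + 43 + 42 + 10) / 4 = 42.75
Variance = sum((x_i - mean)^2) / n = 544.6875
Std = sqrt(544.6875) = 23.3385
Z = (x - mean) / std
= (76 - 42.75) / 23.3385
= 33.25 / 23.3385
= 1.42

1.42


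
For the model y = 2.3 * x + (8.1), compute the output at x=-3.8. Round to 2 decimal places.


y = 2.3 * -3.8 + (8.1)
= -8.74 + (8.1)
= -0.64

-0.64


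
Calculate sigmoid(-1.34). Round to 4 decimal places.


sigmoid(z) = 1 / (1 + exp(-z))
exp(-(-1.34)) = exp(1.34) = 3.819
1 + 3.819 = 4.819
1 / 4.819 = 0.2075

0.2075


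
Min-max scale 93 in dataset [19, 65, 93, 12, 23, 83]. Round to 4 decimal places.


Min = 12, Max = 93
Range = 93 - 12 = 81
Scaled = (x - min) / (max - min)
= (93 - 12) / 81
= 81 / 81
= 1.0000

1.0000


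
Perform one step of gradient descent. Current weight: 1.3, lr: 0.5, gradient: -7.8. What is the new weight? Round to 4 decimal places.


w_new = w_old - lr * gradient
= 1.3 - 0.5 * -7.8
= 1.3 - (-3.9)
= 5.2000

5.2000


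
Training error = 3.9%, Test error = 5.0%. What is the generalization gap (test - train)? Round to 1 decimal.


Generalization gap = test_error - train_error
= 5.0 - 3.9
= 1.1%
A small gap suggests good generalization.

1.1


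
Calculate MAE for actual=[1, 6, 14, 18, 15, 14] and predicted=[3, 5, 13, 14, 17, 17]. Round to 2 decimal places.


Absolute errors: [2, 1, 1, 4, 2, 3]
Sum of absolute errors = 13
MAE = 13 / 6 = 2.17

2.17


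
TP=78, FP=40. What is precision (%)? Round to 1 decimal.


Precision = TP / (TP + FP) * 100
= 78 / (78 + 40)
= 78 / 118
= 0.661
= 66.1%

66.1


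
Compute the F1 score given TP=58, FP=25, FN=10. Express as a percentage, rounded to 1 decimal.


Precision = TP / (TP + FP) = 58 / 83 = 0.6988
Recall = TP / (TP + FN) = 58 / 68 = 0.8529
F1 = 2 * P * R / (P + R)
= 2 * 0.6988 * 0.8529 / (0.6988 + 0.8529)
= 1.1921 / 1.5517
= 0.7682
As percentage: 76.8%

76.8


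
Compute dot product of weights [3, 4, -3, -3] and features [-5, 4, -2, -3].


Element-wise products:
3 * -5 = -15
4 * 4 = 16
-3 * -2 = 6
-3 * -3 = 9
Sum = -15 + 16 + 6 + 9
= 16

16


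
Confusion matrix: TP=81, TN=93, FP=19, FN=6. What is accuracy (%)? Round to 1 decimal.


Accuracy = (TP + TN) / (TP + TN + FP + FN) * 100
= (81 + 93) / (81 + 93 + 19 + 6)
= 174 / 199
= 0.8744
= 87.4%

87.4


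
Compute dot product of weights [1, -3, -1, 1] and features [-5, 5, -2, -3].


Element-wise products:
1 * -5 = -5
-3 * 5 = -15
-1 * -2 = 2
1 * -3 = -3
Sum = -5 + -15 + 2 + -3
= -21

-21


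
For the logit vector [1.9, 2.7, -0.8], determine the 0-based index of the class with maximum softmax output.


Softmax is a monotonic transformation, so it preserves the argmax.
We need to find the index of the maximum logit.
Index 0: 1.9
Index 1: 2.7
Index 2: -0.8
Maximum logit = 2.7 at index 1

1


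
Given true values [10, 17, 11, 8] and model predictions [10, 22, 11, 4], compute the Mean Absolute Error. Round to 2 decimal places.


Absolute errors: [0, 5, 0, 4]
Sum of absolute errors = 9
MAE = 9 / 4 = 2.25

2.25


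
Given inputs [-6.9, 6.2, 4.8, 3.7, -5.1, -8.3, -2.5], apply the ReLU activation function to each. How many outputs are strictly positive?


ReLU(x) = max(0, x) for each element:
ReLU(-6.9) = 0
ReLU(6.2) = 6.2
ReLU(4.8) = 4.8
ReLU(3.7) = 3.7
ReLU(-5.1) = 0
ReLU(-8.3) = 0
ReLU(-2.5) = 0
Active neurons (>0): 3

3


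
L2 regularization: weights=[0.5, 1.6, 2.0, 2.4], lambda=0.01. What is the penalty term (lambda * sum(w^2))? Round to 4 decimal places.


Squaring each weight:
0.5^2 = 0.25
1.6^2 = 2.56
2.0^2 = 4.0
2.4^2 = 5.76
Sum of squares = 12.57
Penalty = 0.01 * 12.57 = 0.1257

0.1257


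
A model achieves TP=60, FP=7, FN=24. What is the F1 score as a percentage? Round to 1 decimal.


Precision = TP / (TP + FP) = 60 / 67 = 0.8955
Recall = TP / (TP + FN) = 60 / 84 = 0.7143
F1 = 2 * P * R / (P + R)
= 2 * 0.8955 * 0.7143 / (0.8955 + 0.7143)
= 1.2793 / 1.6098
= 0.7947
As percentage: 79.5%

79.5


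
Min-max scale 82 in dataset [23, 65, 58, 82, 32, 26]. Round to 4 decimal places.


Min = 23, Max = 82
Range = 82 - 23 = 59
Scaled = (x - min) / (max - min)
= (82 - 23) / 59
= 59 / 59
= 1.0000

1.0000


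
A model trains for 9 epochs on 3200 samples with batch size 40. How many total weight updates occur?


Iterations per epoch = 3200 / 40 = 80
Total updates = iterations_per_epoch * epochs
= 80 * 9
= 720

720


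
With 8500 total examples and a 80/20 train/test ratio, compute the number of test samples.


Train samples = 8500 * 80% = 6800
Test samples = 8500 - 6800
= 1700

1700


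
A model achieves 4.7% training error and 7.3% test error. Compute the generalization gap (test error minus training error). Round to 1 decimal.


Generalization gap = test_error - train_error
= 7.3 - 4.7
= 2.6%
A moderate gap.

2.6


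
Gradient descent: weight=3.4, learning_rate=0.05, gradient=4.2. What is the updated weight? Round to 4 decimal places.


w_new = w_old - lr * gradient
= 3.4 - 0.05 * 4.2
= 3.4 - (0.21)
= 3.1900

3.1900


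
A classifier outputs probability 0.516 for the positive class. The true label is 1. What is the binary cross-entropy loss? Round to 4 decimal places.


For y=1: Loss = -log(p)
= -log(0.516)
= -(-0.6616)
= 0.6616

0.6616


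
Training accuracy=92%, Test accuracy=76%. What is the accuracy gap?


Gap = train_accuracy - test_accuracy
= 92 - 76
= 16%
This gap suggests the model is overfitting.

16


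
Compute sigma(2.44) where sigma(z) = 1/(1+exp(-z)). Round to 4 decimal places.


sigmoid(z) = 1 / (1 + exp(-z))
exp(-(2.44)) = exp(-2.44) = 0.0872
1 + 0.0872 = 1.0872
1 / 1.0872 = 0.9198

0.9198


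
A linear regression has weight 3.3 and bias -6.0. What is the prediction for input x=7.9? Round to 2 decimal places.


y = 3.3 * 7.9 + (-6.0)
= 26.07 + (-6.0)
= 20.07

20.07


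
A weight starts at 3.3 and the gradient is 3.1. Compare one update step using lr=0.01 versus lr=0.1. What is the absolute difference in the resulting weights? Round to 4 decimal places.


With lr=0.01: w_new = 3.3 - 0.01 * 3.1 = 3.269
With lr=0.1: w_new = 3.3 - 0.1 * 3.1 = 2.99
Absolute difference = |3.269 - 2.99|
= 0.2790

0.2790


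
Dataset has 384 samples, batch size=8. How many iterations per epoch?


Iterations per epoch = dataset_size / batch_size
= 384 / 8
= 48

48


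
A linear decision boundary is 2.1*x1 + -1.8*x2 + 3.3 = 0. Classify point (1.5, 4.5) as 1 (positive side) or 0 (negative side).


Compute 2.1 * 1.5 + -1.8 * 4.5 + 3.3
= 3.15 + -8.1 + 3.3
= -1.65
Since -1.65 < 0, the point is on the negative side.

0


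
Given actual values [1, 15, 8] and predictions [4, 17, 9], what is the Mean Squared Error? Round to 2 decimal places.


Differences: [-3, -2, -1]
Squared errors: [9, 4, 1]
Sum of squared errors = 14
MSE = 14 / 3 = 4.67

4.67


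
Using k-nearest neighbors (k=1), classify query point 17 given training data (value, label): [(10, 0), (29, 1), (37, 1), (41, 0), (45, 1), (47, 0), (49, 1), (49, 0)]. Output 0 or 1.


Distances from query 17:
Point 10 (class 0): distance = 7
K=1 nearest neighbors: classes = [0]
Votes for class 1: 0 / 1
Majority vote => class 0

0


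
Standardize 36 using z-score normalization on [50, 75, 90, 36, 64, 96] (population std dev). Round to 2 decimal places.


Mean = (50 + 75 + 90 + 36 + 64 + 96) / 6 = 68.5
Variance = sum((x_i - mean)^2) / n = 446.5833
Std = sqrt(446.5833) = 21.1325
Z = (x - mean) / std
= (36 - 68.5) / 21.1325
= -32.5 / 21.1325
= -1.54

-1.54


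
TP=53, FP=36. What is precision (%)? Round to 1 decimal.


Precision = TP / (TP + FP) * 100
= 53 / (53 + 36)
= 53 / 89
= 0.5955
= 59.6%

59.6


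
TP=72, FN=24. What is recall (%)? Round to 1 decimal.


Recall = TP / (TP + FN) * 100
= 72 / (72 + 24)
= 72 / 96
= 0.75
= 75.0%

75.0


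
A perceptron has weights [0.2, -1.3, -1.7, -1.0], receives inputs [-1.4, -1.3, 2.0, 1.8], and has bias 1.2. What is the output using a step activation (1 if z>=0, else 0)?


z = w . x + b
= 0.2*-1.4 + -1.3*-1.3 + -1.7*2.0 + -1.0*1.8 + 1.2
= -0.28 + 1.69 + -3.4 + -1.8 + 1.2
= -3.79 + 1.2
= -2.59
Since z = -2.59 < 0, output = 0

0


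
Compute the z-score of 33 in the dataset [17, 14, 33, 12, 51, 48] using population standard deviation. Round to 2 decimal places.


Mean = (17 + 14 + 33 + 12 + 51 + 48) / 6 = 29.1667
Variance = sum((x_i - mean)^2) / n = 253.1389
Std = sqrt(253.1389) = 15.9103
Z = (x - mean) / std
= (33 - 29.1667) / 15.9103
= 3.8333 / 15.9103
= 0.24

0.24


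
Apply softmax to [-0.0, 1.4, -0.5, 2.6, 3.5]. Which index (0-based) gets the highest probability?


Softmax is a monotonic transformation, so it preserves the argmax.
We need to find the index of the maximum logit.
Index 0: -0.0
Index 1: 1.4
Index 2: -0.5
Index 3: 2.6
Index 4: 3.5
Maximum logit = 3.5 at index 4

4


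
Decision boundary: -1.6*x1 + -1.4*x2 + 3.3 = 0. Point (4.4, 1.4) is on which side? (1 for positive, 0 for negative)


Compute -1.6 * 4.4 + -1.4 * 1.4 + 3.3
= -7.04 + -1.96 + 3.3
= -5.7
Since -5.7 < 0, the point is on the negative side.

0


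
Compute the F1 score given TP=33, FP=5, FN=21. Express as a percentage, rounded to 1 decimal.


Precision = TP / (TP + FP) = 33 / 38 = 0.8684
Recall = TP / (TP + FN) = 33 / 54 = 0.6111
F1 = 2 * P * R / (P + R)
= 2 * 0.8684 * 0.6111 / (0.8684 + 0.6111)
= 1.0614 / 1.4795
= 0.7174
As percentage: 71.7%

71.7


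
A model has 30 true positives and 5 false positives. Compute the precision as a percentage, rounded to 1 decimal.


Precision = TP / (TP + FP) * 100
= 30 / (30 + 5)
= 30 / 35
= 0.8571
= 85.7%

85.7


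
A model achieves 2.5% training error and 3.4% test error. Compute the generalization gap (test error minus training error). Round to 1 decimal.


Generalization gap = test_error - train_error
= 3.4 - 2.5
= 0.9%
A small gap suggests good generalization.

0.9


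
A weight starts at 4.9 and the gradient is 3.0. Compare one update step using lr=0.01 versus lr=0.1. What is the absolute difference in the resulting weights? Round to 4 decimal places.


With lr=0.01: w_new = 4.9 - 0.01 * 3.0 = 4.87
With lr=0.1: w_new = 4.9 - 0.1 * 3.0 = 4.6
Absolute difference = |4.87 - 4.6|
= 0.2700

0.2700


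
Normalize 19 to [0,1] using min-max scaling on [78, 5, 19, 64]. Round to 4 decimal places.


Min = 5, Max = 78
Range = 78 - 5 = 73
Scaled = (x - min) / (max - min)
= (19 - 5) / 73
= 14 / 73
= 0.1918

0.1918


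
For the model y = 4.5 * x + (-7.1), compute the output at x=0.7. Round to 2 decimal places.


y = 4.5 * 0.7 + (-7.1)
= 3.15 + (-7.1)
= -3.95

-3.95


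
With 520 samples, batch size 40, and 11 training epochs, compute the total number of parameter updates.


Iterations per epoch = 520 / 40 = 13
Total updates = iterations_per_epoch * epochs
= 13 * 11
= 143

143


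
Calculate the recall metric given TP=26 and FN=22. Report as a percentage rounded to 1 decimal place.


Recall = TP / (TP + FN) * 100
= 26 / (26 + 22)
= 26 / 48
= 0.5417
= 54.2%

54.2


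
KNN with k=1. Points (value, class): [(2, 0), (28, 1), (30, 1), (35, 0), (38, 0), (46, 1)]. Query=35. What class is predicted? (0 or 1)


Distances from query 35:
Point 35 (class 0): distance = 0
K=1 nearest neighbors: classes = [0]
Votes for class 1: 0 / 1
Majority vote => class 0

0
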